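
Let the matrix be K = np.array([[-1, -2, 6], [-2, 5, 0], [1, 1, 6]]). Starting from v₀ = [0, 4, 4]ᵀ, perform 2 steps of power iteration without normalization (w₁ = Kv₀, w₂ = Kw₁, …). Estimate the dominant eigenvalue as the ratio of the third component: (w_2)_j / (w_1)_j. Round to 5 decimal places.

w1 = Kv₀ = ((-1)·0 + (-2)·4 + 6·4; (-2)·0 + 5·4 + 0·4; 1·0 + 1·4 + 6·4) = (16, 20, 28)
w2 = Kw1 = ((-1)·16 + (-2)·20 + 6·28; (-2)·16 + 5·20 + 0·28; 1·16 + 1·20 + 6·28) = (112, 68, 204)
Ratio at component: 204 / 28 = 7.28571

λ ≈ 7.28571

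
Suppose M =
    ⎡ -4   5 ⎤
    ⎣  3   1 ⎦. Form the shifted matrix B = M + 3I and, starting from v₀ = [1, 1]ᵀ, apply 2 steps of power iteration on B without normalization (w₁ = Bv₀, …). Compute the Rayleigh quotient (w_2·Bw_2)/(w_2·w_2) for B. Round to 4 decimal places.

B = M + 3I has rows (-1, 5); (3, 4)
w1 = Bv₀ = (4, 7)
w2 = Bw1 = (31, 40)
Bw2 = (169, 253)
w2·Bw2 = 15359; w2·w2 = 2561; μ ≈ 15359/2561 = 5.9973

5.9973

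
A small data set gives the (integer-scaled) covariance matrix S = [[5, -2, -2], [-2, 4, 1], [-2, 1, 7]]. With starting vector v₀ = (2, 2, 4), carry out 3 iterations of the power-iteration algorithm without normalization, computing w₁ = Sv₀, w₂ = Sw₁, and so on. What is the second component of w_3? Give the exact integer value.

w1 = Sv₀ = (5·2 + (-2)·2 + (-2)·4; (-2)·2 + 4·2 + 1·4; (-2)·2 + 1·2 + 7·4) = (-2, 8, 26)
w2 = Sw1 = (5·(-2) + (-2)·8 + (-2)·26; (-2)·(-2) + 4·8 + 1·26; (-2)·(-2) + 1·8 + 7·26) = (-78, 62, 194)
w3 = Sw2 = (-902, 598, 1576)
The requested component of w3 is 598.

598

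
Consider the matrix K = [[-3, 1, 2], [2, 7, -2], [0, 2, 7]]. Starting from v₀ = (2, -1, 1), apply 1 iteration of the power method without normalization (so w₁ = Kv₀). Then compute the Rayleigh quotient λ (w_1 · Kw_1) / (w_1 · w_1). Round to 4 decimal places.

λ ≈ 4.0000

w1 = Kv₀ = ((-3)·2 + 1·(-1) + 2·1; 2·2 + 7·(-1) + (-2)·1; 0·2 + 2·(-1) + 7·1) = (-5, -5, 5)
Kw1 = (20, -55, 25)
w1·Kw1 = (-5)·20 + (-5)·(-55) + 5·25 = 300; w1·w1 = (-5)·(-5) + (-5)·(-5) + 5·5 = 75
λ ≈ 300/75 = 4.0000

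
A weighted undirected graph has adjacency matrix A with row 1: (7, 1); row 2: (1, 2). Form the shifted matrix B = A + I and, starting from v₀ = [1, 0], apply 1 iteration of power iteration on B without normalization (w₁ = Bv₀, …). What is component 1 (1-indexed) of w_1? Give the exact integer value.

B = A + I has rows (8, 1); (1, 3)
w1 = Bv₀ = (8·1 + 1·0; 1·1 + 3·0) = (8, 1)
Requested component of w1: 8

8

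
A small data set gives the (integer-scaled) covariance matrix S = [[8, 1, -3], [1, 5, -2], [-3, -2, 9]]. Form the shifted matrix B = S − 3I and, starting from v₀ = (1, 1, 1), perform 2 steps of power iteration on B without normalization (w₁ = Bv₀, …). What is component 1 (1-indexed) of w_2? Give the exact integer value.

B = S − 3I has rows (5, 1, -3); (1, 2, -2); (-3, -2, 6)
w1 = Bv₀ = (3, 1, 1)
w2 = Bw1 = (13, 3, -5)
Requested component of w2: 13

13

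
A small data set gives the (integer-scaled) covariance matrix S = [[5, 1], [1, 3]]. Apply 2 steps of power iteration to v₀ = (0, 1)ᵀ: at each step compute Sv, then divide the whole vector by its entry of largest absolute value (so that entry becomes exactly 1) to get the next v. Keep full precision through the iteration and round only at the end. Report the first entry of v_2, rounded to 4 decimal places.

0.8000

Sv0 = (1.00000, 3.00000); divide by 3.00000 → v1 = (0.33333, 1.00000)
Sv1 = (2.66667, 3.33333); divide by 3.33333 → v2 = (0.80000, 1.00000)
Requested entry of v2: 8/10 = 0.8000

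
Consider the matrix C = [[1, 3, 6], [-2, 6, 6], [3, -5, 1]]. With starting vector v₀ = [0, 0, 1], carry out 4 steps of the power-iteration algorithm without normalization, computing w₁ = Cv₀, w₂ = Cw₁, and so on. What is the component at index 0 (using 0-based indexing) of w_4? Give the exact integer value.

w1 = Cv₀ = (6, 6, 1)
w2 = Cw1 = (30, 30, -11)
w3 = Cw2 = (54, 54, -71)
w4 = Cw3 = (-210, -210, -179)
The requested component of w4 is -210.

-210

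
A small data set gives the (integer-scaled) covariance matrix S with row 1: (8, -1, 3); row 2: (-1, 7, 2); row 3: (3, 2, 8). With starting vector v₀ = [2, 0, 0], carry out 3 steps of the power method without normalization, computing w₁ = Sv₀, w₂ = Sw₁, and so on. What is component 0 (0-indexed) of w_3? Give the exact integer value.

w1 = Sv₀ = (8·2 + (-1)·0 + 3·0; (-1)·2 + 7·0 + 2·0; 3·2 + 2·0 + 8·0) = (16, -2, 6)
w2 = Sw1 = (8·16 + (-1)·(-2) + 3·6; (-1)·16 + 7·(-2) + 2·6; 3·16 + 2·(-2) + 8·6) = (148, -18, 92)
w3 = Sw2 = (1478, -90, 1144)
The requested component of w3 is 1478.

1478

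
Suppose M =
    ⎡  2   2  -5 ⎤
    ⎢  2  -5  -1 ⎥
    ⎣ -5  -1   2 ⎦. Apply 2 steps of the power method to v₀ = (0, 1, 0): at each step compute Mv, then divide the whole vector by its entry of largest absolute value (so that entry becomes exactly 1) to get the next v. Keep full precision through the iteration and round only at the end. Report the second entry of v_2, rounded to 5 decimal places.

Mv0 = (2.000000, -5.000000, -1.000000); divide by -5.000000 → v1 = (-0.400000, 1.000000, 0.200000)
Mv1 = (0.200000, -6.000000, 1.400000); divide by -6.000000 → v2 = (-0.033333, 1.000000, -0.233333)
Requested entry of v2: 30/30 = 1.00000

1.00000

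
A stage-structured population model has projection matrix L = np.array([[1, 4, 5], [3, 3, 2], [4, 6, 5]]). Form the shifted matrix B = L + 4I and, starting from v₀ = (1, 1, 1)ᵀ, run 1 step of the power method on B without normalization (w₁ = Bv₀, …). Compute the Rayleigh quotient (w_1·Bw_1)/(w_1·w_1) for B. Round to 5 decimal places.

15.16548

B = L + 4I has rows (5, 4, 5); (3, 7, 2); (4, 6, 9)
w1 = Bv₀ = (5·1 + 4·1 + 5·1; 3·1 + 7·1 + 2·1; 4·1 + 6·1 + 9·1) = (14, 12, 19)
Bw1 = (213, 164, 299)
w1·Bw1 = 10631; w1·w1 = 701; μ ≈ 10631/701 = 15.16548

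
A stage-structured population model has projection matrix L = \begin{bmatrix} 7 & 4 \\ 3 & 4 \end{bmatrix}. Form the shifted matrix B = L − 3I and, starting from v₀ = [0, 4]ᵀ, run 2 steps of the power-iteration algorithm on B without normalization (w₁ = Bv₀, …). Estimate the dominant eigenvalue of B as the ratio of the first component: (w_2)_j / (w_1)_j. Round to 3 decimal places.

5.000

B = L − 3I has rows (4, 4); (3, 1)
w1 = Bv₀ = (4·0 + 4·4; 3·0 + 1·4) = (16, 4)
w2 = Bw1 = (4·16 + 4·4; 3·16 + 1·4) = (80, 52)
Ratio: 80/16 = 5.000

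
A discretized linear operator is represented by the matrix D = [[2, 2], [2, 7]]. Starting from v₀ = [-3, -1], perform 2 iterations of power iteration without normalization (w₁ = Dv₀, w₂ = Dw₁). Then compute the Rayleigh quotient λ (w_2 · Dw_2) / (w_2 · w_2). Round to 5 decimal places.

w1 = Dv₀ = (2·(-3) + 2·(-1); 2·(-3) + 7·(-1)) = (-8, -13)
w2 = Dw1 = (2·(-8) + 2·(-13); 2·(-8) + 7·(-13)) = (-42, -107)
Dw2 = (-298, -833)
w2·Dw2 = (-42)·(-298) + (-107)·(-833) = 101647; w2·w2 = (-42)·(-42) + (-107)·(-107) = 13213
λ ≈ 101647/13213 = 7.69295

7.69295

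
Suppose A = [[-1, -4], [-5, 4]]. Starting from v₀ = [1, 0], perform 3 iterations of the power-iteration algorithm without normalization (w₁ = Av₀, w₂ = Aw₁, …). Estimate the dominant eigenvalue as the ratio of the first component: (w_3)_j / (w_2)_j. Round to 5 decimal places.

w1 = Av₀ = (-1, -5)
w2 = Aw1 = (21, -15)
w3 = Aw2 = (39, -165)
Ratio at component: 39 / 21 = 1.85714

λ ≈ 1.85714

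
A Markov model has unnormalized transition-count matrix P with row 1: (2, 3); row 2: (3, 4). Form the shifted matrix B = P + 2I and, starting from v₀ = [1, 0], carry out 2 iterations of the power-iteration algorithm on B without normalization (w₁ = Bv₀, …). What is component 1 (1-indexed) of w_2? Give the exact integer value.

25

B = P + 2I has rows (4, 3); (3, 6)
w1 = Bv₀ = (4·1 + 3·0; 3·1 + 6·0) = (4, 3)
w2 = Bw1 = (4·4 + 3·3; 3·4 + 6·3) = (25, 30)
Requested component of w2: 25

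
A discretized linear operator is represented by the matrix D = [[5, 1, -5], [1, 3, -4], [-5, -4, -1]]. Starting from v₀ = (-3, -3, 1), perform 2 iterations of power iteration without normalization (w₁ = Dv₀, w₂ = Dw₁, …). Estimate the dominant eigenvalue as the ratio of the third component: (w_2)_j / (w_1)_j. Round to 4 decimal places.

w1 = Dv₀ = (5·(-3) + 1·(-3) + (-5)·1; 1·(-3) + 3·(-3) + (-4)·1; (-5)·(-3) + (-4)·(-3) + (-1)·1) = (-23, -16, 26)
w2 = Dw1 = (5·(-23) + 1·(-16) + (-5)·26; 1·(-23) + 3·(-16) + (-4)·26; (-5)·(-23) + (-4)·(-16) + (-1)·26) = (-261, -175, 153)
Ratio at component: 153 / 26 = 5.8846

5.8846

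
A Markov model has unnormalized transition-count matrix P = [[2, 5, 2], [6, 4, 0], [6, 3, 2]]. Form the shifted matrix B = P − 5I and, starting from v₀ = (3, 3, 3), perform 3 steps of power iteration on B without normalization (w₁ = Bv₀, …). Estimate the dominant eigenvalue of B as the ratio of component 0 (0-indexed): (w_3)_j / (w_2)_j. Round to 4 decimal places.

B = P − 5I has rows (-3, 5, 2); (6, -1, 0); (6, 3, -3)
w1 = Bv₀ = ((-3)·3 + 5·3 + 2·3; 6·3 + (-1)·3 + 0·3; 6·3 + 3·3 + (-3)·3) = (12, 15, 18)
w2 = Bw1 = ((-3)·12 + 5·15 + 2·18; 6·12 + (-1)·15 + 0·18; 6·12 + 3·15 + (-3)·18) = (75, 57, 63)
w3 = Bw2 = (186, 393, 432)
Ratio: 186/75 = 2.4800

μ ≈ 2.4800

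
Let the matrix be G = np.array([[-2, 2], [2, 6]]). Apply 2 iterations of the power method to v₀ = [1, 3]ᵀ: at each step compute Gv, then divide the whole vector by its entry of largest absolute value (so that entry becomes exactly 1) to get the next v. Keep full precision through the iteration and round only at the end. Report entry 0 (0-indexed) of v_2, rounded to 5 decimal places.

Gv0 = (4.000000, 20.000000); divide by 20.000000 → v1 = (0.200000, 1.000000)
Gv1 = (1.600000, 6.400000); divide by 6.400000 → v2 = (0.250000, 1.000000)
Requested entry of v2: 32/128 = 0.25000

0.25000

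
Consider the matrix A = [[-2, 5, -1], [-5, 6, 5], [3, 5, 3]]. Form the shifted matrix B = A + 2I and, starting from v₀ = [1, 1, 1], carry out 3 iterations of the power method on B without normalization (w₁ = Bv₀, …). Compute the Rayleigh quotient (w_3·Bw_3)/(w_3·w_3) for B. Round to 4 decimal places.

B = A + 2I has rows (0, 5, -1); (-5, 8, 5); (3, 5, 5)
w1 = Bv₀ = (0·1 + 5·1 + (-1)·1; (-5)·1 + 8·1 + 5·1; 3·1 + 5·1 + 5·1) = (4, 8, 13)
w2 = Bw1 = (0·4 + 5·8 + (-1)·13; (-5)·4 + 8·8 + 5·13; 3·4 + 5·8 + 5·13) = (27, 109, 117)
w3 = Bw2 = (428, 1322, 1211)
Bw3 = (5399, 14491, 13949)
w3·Bw3 = 38360113; w3·w3 = 3397389; μ ≈ 38360113/3397389 = 11.2911

μ ≈ 11.2911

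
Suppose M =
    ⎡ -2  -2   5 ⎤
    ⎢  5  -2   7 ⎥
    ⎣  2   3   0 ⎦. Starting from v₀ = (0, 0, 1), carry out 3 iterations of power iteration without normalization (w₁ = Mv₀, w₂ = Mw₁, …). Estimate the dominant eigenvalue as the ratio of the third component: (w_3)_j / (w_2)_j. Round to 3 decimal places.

w1 = Mv₀ = (5, 7, 0)
w2 = Mw1 = (-24, 11, 31)
w3 = Mw2 = (181, 75, -15)
Ratio at component: -15 / 31 = -0.484

λ ≈ -0.484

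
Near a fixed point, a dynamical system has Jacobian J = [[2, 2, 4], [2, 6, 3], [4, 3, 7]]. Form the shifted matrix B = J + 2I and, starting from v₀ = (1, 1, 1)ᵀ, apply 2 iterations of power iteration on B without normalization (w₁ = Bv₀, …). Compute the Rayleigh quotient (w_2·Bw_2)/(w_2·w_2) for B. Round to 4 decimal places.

13.5463

B = J + 2I has rows (4, 2, 4); (2, 8, 3); (4, 3, 9)
w1 = Bv₀ = (10, 13, 16)
w2 = Bw1 = (130, 172, 223)
Bw2 = (1756, 2305, 3043)
w2·Bw2 = 1303329; w2·w2 = 96213; μ ≈ 1303329/96213 = 13.5463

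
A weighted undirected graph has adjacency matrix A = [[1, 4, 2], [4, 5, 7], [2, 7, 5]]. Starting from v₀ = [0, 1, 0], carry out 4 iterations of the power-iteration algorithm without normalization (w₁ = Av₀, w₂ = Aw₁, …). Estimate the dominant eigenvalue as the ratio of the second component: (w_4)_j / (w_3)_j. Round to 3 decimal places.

λ ≈ 13.613

w1 = Av₀ = (4, 5, 7)
w2 = Aw1 = (38, 90, 78)
w3 = Aw2 = (554, 1148, 1096)
w4 = Aw3 = (7338, 15628, 14624)
Ratio at component: 15628 / 1148 = 13.613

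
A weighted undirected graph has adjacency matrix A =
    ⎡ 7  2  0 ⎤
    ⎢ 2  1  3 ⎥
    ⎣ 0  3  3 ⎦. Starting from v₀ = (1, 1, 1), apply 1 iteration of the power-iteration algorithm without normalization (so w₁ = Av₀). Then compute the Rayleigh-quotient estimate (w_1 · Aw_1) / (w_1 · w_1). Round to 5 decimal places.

w1 = Av₀ = (9, 6, 6)
Aw1 = (75, 42, 36)
w1·Aw1 = 9·75 + 6·42 + 6·36 = 1143; w1·w1 = 9·9 + 6·6 + 6·6 = 153
λ ≈ 1143/153 = 7.47059

λ ≈ 7.47059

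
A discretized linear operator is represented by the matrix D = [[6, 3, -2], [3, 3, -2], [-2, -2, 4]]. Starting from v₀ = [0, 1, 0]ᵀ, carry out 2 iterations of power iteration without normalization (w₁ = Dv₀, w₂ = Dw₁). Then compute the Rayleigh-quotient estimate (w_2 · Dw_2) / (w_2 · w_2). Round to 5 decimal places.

w1 = Dv₀ = (3, 3, -2)
w2 = Dw1 = (31, 22, -20)
Dw2 = (292, 199, -186)
w2·Dw2 = 31·292 + 22·199 + (-20)·(-186) = 17150; w2·w2 = 31·31 + 22·22 + (-20)·(-20) = 1845
λ ≈ 17150/1845 = 9.29539

λ ≈ 9.29539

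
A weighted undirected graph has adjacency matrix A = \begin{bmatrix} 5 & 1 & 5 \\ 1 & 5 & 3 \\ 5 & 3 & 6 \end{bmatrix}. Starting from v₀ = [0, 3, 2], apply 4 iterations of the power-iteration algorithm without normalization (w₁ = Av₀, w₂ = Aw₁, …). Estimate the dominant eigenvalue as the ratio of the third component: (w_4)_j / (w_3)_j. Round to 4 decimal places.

w1 = Av₀ = (13, 21, 21)
w2 = Aw1 = (191, 181, 254)
w3 = Aw2 = (2406, 1858, 3022)
w4 = Aw3 = (28998, 20762, 35736)
Ratio at component: 35736 / 3022 = 11.8253

11.8253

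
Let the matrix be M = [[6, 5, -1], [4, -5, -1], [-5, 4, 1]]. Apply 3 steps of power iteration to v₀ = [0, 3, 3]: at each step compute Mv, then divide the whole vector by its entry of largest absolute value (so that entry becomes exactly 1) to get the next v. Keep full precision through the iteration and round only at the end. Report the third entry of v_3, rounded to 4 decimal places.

-0.8571

Mv0 = (12.00000, -18.00000, 15.00000); divide by -18.00000 → v1 = (-0.66667, 1.00000, -0.83333)
Mv1 = (1.83333, -6.83333, 6.50000); divide by -6.83333 → v2 = (-0.26829, 1.00000, -0.95122)
Mv2 = (4.34146, -5.12195, 4.39024); divide by -5.12195 → v3 = (-0.84762, 1.00000, -0.85714)
Requested entry of v3: 540/-630 = -0.8571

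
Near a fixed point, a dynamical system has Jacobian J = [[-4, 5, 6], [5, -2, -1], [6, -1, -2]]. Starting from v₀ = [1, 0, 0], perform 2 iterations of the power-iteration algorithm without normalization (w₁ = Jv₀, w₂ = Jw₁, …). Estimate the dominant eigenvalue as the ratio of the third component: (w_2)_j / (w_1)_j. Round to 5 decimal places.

λ ≈ -6.83333

w1 = Jv₀ = ((-4)·1 + 5·0 + 6·0; 5·1 + (-2)·0 + (-1)·0; 6·1 + (-1)·0 + (-2)·0) = (-4, 5, 6)
w2 = Jw1 = ((-4)·(-4) + 5·5 + 6·6; 5·(-4) + (-2)·5 + (-1)·6; 6·(-4) + (-1)·5 + (-2)·6) = (77, -36, -41)
Ratio at component: -41 / 6 = -6.83333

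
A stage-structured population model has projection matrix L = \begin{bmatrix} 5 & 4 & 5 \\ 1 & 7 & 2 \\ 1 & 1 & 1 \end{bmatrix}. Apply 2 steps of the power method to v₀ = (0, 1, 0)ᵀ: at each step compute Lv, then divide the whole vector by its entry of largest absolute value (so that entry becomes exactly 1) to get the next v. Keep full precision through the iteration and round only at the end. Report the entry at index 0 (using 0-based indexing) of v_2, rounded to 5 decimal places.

Lv0 = (4.000000, 7.000000, 1.000000); divide by 7.000000 → v1 = (0.571429, 1.000000, 0.142857)
Lv1 = (7.571429, 7.857143, 1.714286); divide by 7.857143 → v2 = (0.963636, 1.000000, 0.218182)
Requested entry of v2: 53/55 = 0.96364

0.96364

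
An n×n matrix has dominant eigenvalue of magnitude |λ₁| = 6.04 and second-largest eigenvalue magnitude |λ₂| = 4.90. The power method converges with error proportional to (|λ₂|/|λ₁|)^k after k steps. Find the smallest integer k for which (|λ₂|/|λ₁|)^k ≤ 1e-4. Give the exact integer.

|λ₂/λ₁| = 4.90/6.04 = 0.81126
Need k ≥ ln(1e-4) / ln(0.81126) = -9.2103 / -0.2092 ≈ 44.033
Smallest integer k satisfying the bound: 45

45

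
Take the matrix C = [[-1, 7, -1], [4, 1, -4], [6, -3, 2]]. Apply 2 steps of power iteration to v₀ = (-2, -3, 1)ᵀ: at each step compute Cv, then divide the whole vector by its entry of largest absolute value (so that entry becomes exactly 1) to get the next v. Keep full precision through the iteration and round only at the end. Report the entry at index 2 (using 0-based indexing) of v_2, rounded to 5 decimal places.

Cv0 = (-20.000000, -15.000000, -1.000000); divide by -20.000000 → v1 = (1.000000, 0.750000, 0.050000)
Cv1 = (4.200000, 4.550000, 3.850000); divide by 4.550000 → v2 = (0.923077, 1.000000, 0.846154)
Requested entry of v2: -77/-91 = 0.84615

0.84615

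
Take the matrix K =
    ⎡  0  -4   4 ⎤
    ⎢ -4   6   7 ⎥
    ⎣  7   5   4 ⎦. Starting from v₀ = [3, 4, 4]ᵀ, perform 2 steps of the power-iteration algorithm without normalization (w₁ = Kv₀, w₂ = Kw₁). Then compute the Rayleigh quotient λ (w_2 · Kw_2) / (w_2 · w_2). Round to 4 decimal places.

λ ≈ 10.7982

w1 = Kv₀ = (0·3 + (-4)·4 + 4·4; (-4)·3 + 6·4 + 7·4; 7·3 + 5·4 + 4·4) = (0, 40, 57)
w2 = Kw1 = (0·0 + (-4)·40 + 4·57; (-4)·0 + 6·40 + 7·57; 7·0 + 5·40 + 4·57) = (68, 639, 428)
Kw2 = (-844, 6558, 5383)
w2·Kw2 = 68·(-844) + 639·6558 + 428·5383 = 6437094; w2·w2 = 68·68 + 639·639 + 428·428 = 596129
λ ≈ 6437094/596129 = 10.7982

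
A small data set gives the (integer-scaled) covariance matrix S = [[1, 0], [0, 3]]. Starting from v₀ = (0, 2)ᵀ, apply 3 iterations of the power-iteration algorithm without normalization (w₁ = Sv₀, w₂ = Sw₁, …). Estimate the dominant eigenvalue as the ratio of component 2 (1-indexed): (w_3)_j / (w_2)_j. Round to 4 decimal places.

w1 = Sv₀ = (1·0 + 0·2; 0·0 + 3·2) = (0, 6)
w2 = Sw1 = (1·0 + 0·6; 0·0 + 3·6) = (0, 18)
w3 = Sw2 = (0, 54)
Ratio at component: 54 / 18 = 3.0000

λ ≈ 3.0000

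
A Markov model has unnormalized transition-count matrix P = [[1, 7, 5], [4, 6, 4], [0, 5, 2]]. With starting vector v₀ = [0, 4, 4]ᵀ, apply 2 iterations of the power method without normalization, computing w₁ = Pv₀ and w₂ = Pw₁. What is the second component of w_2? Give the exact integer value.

544

w1 = Pv₀ = (1·0 + 7·4 + 5·4; 4·0 + 6·4 + 4·4; 0·0 + 5·4 + 2·4) = (48, 40, 28)
w2 = Pw1 = (1·48 + 7·40 + 5·28; 4·48 + 6·40 + 4·28; 0·48 + 5·40 + 2·28) = (468, 544, 256)
The requested component of w2 is 544.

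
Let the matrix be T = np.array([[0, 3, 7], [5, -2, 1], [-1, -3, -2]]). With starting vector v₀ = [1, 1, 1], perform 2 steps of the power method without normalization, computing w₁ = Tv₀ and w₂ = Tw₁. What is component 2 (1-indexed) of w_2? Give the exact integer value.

36

w1 = Tv₀ = (10, 4, -6)
w2 = Tw1 = (-30, 36, -10)
The requested component of w2 is 36.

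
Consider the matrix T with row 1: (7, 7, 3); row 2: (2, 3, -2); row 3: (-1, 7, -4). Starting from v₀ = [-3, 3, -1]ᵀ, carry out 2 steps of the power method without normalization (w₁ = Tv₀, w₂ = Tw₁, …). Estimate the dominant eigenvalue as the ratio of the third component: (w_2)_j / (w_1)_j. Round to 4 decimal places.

w1 = Tv₀ = (7·(-3) + 7·3 + 3·(-1); 2·(-3) + 3·3 + (-2)·(-1); (-1)·(-3) + 7·3 + (-4)·(-1)) = (-3, 5, 28)
w2 = Tw1 = (7·(-3) + 7·5 + 3·28; 2·(-3) + 3·5 + (-2)·28; (-1)·(-3) + 7·5 + (-4)·28) = (98, -47, -74)
Ratio at component: -74 / 28 = -2.6429

-2.6429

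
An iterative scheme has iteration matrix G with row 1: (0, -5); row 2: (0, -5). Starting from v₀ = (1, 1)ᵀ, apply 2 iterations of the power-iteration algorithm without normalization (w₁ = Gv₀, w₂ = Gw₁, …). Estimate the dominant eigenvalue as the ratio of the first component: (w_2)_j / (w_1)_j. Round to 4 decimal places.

-5.0000

w1 = Gv₀ = (-5, -5)
w2 = Gw1 = (25, 25)
Ratio at component: 25 / -5 = -5.0000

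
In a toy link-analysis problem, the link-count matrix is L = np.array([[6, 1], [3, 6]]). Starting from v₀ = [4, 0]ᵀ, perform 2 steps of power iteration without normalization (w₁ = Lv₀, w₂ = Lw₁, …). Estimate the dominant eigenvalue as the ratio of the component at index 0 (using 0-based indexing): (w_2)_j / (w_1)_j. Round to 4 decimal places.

λ ≈ 6.5000

w1 = Lv₀ = (24, 12)
w2 = Lw1 = (156, 144)
Ratio at component: 156 / 24 = 6.5000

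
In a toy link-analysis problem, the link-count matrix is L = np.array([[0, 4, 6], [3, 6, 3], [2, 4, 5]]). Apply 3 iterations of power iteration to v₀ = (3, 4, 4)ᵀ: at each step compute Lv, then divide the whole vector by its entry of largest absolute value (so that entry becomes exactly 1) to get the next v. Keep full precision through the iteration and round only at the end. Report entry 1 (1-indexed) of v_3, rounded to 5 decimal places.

0.84178

Lv0 = (40.000000, 45.000000, 42.000000); divide by 45.000000 → v1 = (0.888889, 1.000000, 0.933333)
Lv1 = (9.600000, 11.466667, 10.444444); divide by 11.466667 → v2 = (0.837209, 1.000000, 0.910853)
Lv2 = (9.465116, 11.244186, 10.228682); divide by 11.244186 → v3 = (0.841779, 1.000000, 0.909686)
Requested entry of v3: 4884/5802 = 0.84178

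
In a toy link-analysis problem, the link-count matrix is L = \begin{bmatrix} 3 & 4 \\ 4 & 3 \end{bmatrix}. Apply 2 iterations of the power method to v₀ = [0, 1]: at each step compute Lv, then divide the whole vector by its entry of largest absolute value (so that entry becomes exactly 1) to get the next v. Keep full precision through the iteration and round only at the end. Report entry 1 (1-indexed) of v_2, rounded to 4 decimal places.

Lv0 = (4.00000, 3.00000); divide by 4.00000 → v1 = (1.00000, 0.75000)
Lv1 = (6.00000, 6.25000); divide by 6.25000 → v2 = (0.96000, 1.00000)
Requested entry of v2: 24/25 = 0.9600

0.9600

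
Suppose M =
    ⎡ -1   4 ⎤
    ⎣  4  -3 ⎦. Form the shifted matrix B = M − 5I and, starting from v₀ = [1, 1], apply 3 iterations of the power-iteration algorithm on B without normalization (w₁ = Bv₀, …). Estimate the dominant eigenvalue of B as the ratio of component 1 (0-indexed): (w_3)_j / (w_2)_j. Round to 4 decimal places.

B = M − 5I has rows (-6, 4); (4, -8)
w1 = Bv₀ = ((-6)·1 + 4·1; 4·1 + (-8)·1) = (-2, -4)
w2 = Bw1 = ((-6)·(-2) + 4·(-4); 4·(-2) + (-8)·(-4)) = (-4, 24)
w3 = Bw2 = (120, -208)
Ratio: -208/24 = -8.6667

μ ≈ -8.6667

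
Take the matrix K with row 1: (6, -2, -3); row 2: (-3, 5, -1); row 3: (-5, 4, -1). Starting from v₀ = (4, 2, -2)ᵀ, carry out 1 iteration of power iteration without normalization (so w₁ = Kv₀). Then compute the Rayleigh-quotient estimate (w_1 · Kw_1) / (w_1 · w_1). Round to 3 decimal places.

λ ≈ 7.778

w1 = Kv₀ = (6·4 + (-2)·2 + (-3)·(-2); (-3)·4 + 5·2 + (-1)·(-2); (-5)·4 + 4·2 + (-1)·(-2)) = (26, 0, -10)
Kw1 = (186, -68, -120)
w1·Kw1 = 26·186 + 0·(-68) + (-10)·(-120) = 6036; w1·w1 = 26·26 + 0·0 + (-10)·(-10) = 776
λ ≈ 6036/776 = 7.778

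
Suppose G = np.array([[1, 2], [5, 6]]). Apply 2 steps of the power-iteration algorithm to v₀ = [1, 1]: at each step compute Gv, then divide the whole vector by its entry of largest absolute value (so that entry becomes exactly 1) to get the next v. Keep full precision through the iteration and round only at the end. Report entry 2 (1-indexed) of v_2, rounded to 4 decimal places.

Gv0 = (3.00000, 11.00000); divide by 11.00000 → v1 = (0.27273, 1.00000)
Gv1 = (2.27273, 7.36364); divide by 7.36364 → v2 = (0.30864, 1.00000)
Requested entry of v2: 81/81 = 1.0000

1.0000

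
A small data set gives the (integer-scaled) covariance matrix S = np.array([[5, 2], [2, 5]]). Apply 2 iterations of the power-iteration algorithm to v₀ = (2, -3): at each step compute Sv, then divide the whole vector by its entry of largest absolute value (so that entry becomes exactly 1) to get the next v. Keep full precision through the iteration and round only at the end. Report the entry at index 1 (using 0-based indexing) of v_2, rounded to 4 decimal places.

Sv0 = (4.00000, -11.00000); divide by -11.00000 → v1 = (-0.36364, 1.00000)
Sv1 = (0.18182, 4.27273); divide by 4.27273 → v2 = (0.04255, 1.00000)
Requested entry of v2: -47/-47 = 1.0000

1.0000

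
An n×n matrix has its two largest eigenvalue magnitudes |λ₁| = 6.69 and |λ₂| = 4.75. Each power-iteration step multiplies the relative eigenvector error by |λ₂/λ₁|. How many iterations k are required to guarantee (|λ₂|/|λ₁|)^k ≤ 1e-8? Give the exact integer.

54

|λ₂/λ₁| = 4.75/6.69 = 0.71001
Need k ≥ ln(1e-8) / ln(0.71001) = -18.4207 / -0.3425 ≈ 53.788
Smallest integer k satisfying the bound: 54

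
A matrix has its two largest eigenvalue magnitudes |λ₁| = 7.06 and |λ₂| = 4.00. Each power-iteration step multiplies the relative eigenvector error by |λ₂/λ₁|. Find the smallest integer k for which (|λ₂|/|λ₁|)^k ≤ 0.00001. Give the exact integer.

|λ₂/λ₁| = 4.00/7.06 = 0.56657
Need k ≥ ln(0.00001) / ln(0.56657) = -11.5129 / -0.5682 ≈ 20.264
Smallest integer k satisfying the bound: 21

21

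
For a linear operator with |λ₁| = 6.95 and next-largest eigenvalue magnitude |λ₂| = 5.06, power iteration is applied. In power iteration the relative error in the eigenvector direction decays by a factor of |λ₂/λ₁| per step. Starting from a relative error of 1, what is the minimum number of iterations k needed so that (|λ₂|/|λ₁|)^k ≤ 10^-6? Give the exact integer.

44

|λ₂/λ₁| = 5.06/6.95 = 0.72806
Need k ≥ ln(10^-6) / ln(0.72806) = -13.8155 / -0.3174 ≈ 43.531
Smallest integer k satisfying the bound: 44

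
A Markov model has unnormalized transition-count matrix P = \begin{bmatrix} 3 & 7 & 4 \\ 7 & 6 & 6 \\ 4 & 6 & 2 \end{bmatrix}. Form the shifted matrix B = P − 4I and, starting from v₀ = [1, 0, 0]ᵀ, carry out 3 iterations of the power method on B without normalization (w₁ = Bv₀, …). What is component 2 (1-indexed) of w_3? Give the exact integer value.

704

B = P − 4I has rows (-1, 7, 4); (7, 2, 6); (4, 6, -2)
w1 = Bv₀ = (-1, 7, 4)
w2 = Bw1 = (66, 31, 30)
w3 = Bw2 = (271, 704, 390)
Requested component of w3: 704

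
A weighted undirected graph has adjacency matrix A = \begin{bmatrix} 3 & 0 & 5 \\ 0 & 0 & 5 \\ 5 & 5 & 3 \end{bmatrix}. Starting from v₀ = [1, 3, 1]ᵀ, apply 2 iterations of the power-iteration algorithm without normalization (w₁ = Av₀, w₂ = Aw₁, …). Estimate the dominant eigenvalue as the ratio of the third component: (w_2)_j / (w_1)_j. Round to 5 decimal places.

5.82609

w1 = Av₀ = (3·1 + 0·3 + 5·1; 0·1 + 0·3 + 5·1; 5·1 + 5·3 + 3·1) = (8, 5, 23)
w2 = Aw1 = (3·8 + 0·5 + 5·23; 0·8 + 0·5 + 5·23; 5·8 + 5·5 + 3·23) = (139, 115, 134)
Ratio at component: 134 / 23 = 5.82609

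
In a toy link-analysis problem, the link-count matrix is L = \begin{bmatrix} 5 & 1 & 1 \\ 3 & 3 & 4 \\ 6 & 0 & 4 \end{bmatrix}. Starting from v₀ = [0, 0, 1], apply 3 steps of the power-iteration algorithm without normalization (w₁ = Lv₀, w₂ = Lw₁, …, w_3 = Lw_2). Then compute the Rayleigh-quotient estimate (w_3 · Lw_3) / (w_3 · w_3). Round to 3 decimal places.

w1 = Lv₀ = (1, 4, 4)
w2 = Lw1 = (13, 31, 22)
w3 = Lw2 = (118, 220, 166)
Lw3 = (976, 1678, 1372)
w3·Lw3 = 118·976 + 220·1678 + 166·1372 = 712080; w3·w3 = 118·118 + 220·220 + 166·166 = 89880
λ ≈ 712080/89880 = 7.923

λ ≈ 7.923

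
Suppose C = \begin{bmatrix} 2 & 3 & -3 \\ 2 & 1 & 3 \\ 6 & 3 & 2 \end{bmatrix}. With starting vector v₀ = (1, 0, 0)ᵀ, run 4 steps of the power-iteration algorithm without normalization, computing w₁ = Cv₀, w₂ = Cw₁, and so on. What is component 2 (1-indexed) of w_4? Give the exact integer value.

w1 = Cv₀ = (2, 2, 6)
w2 = Cw1 = (-8, 24, 30)
w3 = Cw2 = (-34, 98, 84)
w4 = Cw3 = (-26, 282, 258)
The requested component of w4 is 282.

282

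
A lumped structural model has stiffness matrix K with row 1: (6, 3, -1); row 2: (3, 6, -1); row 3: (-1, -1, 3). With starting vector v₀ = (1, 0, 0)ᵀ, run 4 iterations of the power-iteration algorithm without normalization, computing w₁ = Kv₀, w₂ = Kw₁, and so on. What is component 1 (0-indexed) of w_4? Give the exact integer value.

3548

w1 = Kv₀ = (6, 3, -1)
w2 = Kw1 = (46, 37, -12)
w3 = Kw2 = (399, 372, -119)
w4 = Kw3 = (3629, 3548, -1128)
The requested component of w4 is 3548.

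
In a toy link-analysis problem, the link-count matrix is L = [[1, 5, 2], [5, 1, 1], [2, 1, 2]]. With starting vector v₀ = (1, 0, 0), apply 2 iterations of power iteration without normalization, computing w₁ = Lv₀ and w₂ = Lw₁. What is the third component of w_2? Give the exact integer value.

11

w1 = Lv₀ = (1·1 + 5·0 + 2·0; 5·1 + 1·0 + 1·0; 2·1 + 1·0 + 2·0) = (1, 5, 2)
w2 = Lw1 = (1·1 + 5·5 + 2·2; 5·1 + 1·5 + 1·2; 2·1 + 1·5 + 2·2) = (30, 12, 11)
The requested component of w2 is 11.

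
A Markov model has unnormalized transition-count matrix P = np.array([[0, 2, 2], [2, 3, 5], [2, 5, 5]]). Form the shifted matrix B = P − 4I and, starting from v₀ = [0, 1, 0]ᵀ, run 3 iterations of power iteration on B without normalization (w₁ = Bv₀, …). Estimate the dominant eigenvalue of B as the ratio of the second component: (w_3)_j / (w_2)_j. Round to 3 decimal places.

B = P − 4I has rows (-4, 2, 2); (2, -1, 5); (2, 5, 1)
w1 = Bv₀ = ((-4)·0 + 2·1 + 2·0; 2·0 + (-1)·1 + 5·0; 2·0 + 5·1 + 1·0) = (2, -1, 5)
w2 = Bw1 = ((-4)·2 + 2·(-1) + 2·5; 2·2 + (-1)·(-1) + 5·5; 2·2 + 5·(-1) + 1·5) = (0, 30, 4)
w3 = Bw2 = (68, -10, 154)
Ratio: -10/30 = -0.333

-0.333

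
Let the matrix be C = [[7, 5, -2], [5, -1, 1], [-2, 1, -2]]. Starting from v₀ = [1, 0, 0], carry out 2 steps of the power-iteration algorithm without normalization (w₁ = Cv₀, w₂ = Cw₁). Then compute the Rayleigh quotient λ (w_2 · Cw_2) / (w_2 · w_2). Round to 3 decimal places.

w1 = Cv₀ = (7·1 + 5·0 + (-2)·0; 5·1 + (-1)·0 + 1·0; (-2)·1 + 1·0 + (-2)·0) = (7, 5, -2)
w2 = Cw1 = (7·7 + 5·5 + (-2)·(-2); 5·7 + (-1)·5 + 1·(-2); (-2)·7 + 1·5 + (-2)·(-2)) = (78, 28, -5)
Cw2 = (696, 357, -118)
w2·Cw2 = 78·696 + 28·357 + (-5)·(-118) = 64874; w2·w2 = 78·78 + 28·28 + (-5)·(-5) = 6893
λ ≈ 64874/6893 = 9.412

λ ≈ 9.412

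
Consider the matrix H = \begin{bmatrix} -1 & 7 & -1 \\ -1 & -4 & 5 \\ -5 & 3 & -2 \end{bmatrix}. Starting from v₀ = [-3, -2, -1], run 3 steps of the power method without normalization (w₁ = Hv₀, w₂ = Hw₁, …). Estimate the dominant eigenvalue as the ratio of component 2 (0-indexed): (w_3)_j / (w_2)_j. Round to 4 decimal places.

λ ≈ -3.7826

w1 = Hv₀ = ((-1)·(-3) + 7·(-2) + (-1)·(-1); (-1)·(-3) + (-4)·(-2) + 5·(-1); (-5)·(-3) + 3·(-2) + (-2)·(-1)) = (-10, 6, 11)
w2 = Hw1 = ((-1)·(-10) + 7·6 + (-1)·11; (-1)·(-10) + (-4)·6 + 5·11; (-5)·(-10) + 3·6 + (-2)·11) = (41, 41, 46)
w3 = Hw2 = (200, 25, -174)
Ratio at component: -174 / 46 = -3.7826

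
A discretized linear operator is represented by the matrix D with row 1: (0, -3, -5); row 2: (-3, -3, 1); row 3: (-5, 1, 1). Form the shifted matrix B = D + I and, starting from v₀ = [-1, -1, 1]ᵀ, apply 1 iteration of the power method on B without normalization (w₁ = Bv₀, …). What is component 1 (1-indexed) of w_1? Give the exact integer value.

-3

B = D + I has rows (1, -3, -5); (-3, -2, 1); (-5, 1, 2)
w1 = Bv₀ = (-3, 6, 6)
Requested component of w1: -3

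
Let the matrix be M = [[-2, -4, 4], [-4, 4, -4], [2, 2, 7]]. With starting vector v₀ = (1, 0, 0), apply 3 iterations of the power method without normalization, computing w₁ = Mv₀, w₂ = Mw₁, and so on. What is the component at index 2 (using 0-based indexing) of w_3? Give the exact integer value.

38

w1 = Mv₀ = ((-2)·1 + (-4)·0 + 4·0; (-4)·1 + 4·0 + (-4)·0; 2·1 + 2·0 + 7·0) = (-2, -4, 2)
w2 = Mw1 = ((-2)·(-2) + (-4)·(-4) + 4·2; (-4)·(-2) + 4·(-4) + (-4)·2; 2·(-2) + 2·(-4) + 7·2) = (28, -16, 2)
w3 = Mw2 = (16, -184, 38)
The requested component of w3 is 38.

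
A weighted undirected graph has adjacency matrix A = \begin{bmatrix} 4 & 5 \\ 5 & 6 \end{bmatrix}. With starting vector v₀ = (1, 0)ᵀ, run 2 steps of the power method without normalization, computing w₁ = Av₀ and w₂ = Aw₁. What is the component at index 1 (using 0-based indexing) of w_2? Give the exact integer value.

50

w1 = Av₀ = (4, 5)
w2 = Aw1 = (41, 50)
The requested component of w2 is 50.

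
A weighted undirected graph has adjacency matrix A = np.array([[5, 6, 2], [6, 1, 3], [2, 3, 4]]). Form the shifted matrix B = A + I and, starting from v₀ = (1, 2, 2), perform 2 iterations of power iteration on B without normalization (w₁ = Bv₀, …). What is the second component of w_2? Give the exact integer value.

218

B = A + I has rows (6, 6, 2); (6, 2, 3); (2, 3, 5)
w1 = Bv₀ = (6·1 + 6·2 + 2·2; 6·1 + 2·2 + 3·2; 2·1 + 3·2 + 5·2) = (22, 16, 18)
w2 = Bw1 = (6·22 + 6·16 + 2·18; 6·22 + 2·16 + 3·18; 2·22 + 3·16 + 5·18) = (264, 218, 182)
Requested component of w2: 218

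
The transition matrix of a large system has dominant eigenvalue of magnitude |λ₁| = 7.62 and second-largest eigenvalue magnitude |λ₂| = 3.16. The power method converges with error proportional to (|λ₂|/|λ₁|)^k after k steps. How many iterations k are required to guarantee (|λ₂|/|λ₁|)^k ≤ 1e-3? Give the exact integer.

8

|λ₂/λ₁| = 3.16/7.62 = 0.41470
Need k ≥ ln(1e-3) / ln(0.41470) = -6.9078 / -0.8802 ≈ 7.848
Smallest integer k satisfying the bound: 8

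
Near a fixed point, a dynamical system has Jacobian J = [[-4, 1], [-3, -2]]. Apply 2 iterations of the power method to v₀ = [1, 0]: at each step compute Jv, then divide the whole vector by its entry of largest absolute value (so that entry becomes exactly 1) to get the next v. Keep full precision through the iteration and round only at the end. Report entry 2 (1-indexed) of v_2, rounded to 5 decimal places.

Jv0 = (-4.000000, -3.000000); divide by -4.000000 → v1 = (1.000000, 0.750000)
Jv1 = (-3.250000, -4.500000); divide by -4.500000 → v2 = (0.722222, 1.000000)
Requested entry of v2: 18/18 = 1.00000

1.00000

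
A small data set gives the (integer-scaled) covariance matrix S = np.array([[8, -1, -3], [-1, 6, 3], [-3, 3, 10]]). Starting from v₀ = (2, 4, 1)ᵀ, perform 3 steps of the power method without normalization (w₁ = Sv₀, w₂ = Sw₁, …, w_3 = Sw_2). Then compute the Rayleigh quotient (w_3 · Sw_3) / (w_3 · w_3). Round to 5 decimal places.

w1 = Sv₀ = (9, 25, 16)
w2 = Sw1 = (-1, 189, 208)
w3 = Sw2 = (-821, 1759, 2650)
Sw3 = (-16277, 19325, 34240)
w3·Sw3 = (-821)·(-16277) + 1759·19325 + 2650·34240 = 138092092; w3·w3 = (-821)·(-821) + 1759·1759 + 2650·2650 = 10790622
λ ≈ 138092092/10790622 = 12.79742

λ ≈ 12.79742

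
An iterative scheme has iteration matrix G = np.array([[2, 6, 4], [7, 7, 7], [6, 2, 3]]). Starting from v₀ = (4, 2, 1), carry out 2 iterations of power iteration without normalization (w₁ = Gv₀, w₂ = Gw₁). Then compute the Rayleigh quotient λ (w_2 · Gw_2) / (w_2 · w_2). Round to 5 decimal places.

14.71682

w1 = Gv₀ = (2·4 + 6·2 + 4·1; 7·4 + 7·2 + 7·1; 6·4 + 2·2 + 3·1) = (24, 49, 31)
w2 = Gw1 = (2·24 + 6·49 + 4·31; 7·24 + 7·49 + 7·31; 6·24 + 2·49 + 3·31) = (466, 728, 335)
Gw2 = (6640, 10703, 5257)
w2·Gw2 = 466·6640 + 728·10703 + 335·5257 = 12647119; w2·w2 = 466·466 + 728·728 + 335·335 = 859365
λ ≈ 12647119/859365 = 14.71682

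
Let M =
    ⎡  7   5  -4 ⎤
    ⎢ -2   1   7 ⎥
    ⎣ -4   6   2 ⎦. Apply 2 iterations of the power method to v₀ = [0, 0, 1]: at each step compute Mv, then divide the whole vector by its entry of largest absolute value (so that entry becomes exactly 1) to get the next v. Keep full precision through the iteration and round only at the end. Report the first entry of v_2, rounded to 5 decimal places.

-0.01613

Mv0 = (-4.000000, 7.000000, 2.000000); divide by 7.000000 → v1 = (-0.571429, 1.000000, 0.285714)
Mv1 = (-0.142857, 4.142857, 8.857143); divide by 8.857143 → v2 = (-0.016129, 0.467742, 1.000000)
Requested entry of v2: -1/62 = -0.01613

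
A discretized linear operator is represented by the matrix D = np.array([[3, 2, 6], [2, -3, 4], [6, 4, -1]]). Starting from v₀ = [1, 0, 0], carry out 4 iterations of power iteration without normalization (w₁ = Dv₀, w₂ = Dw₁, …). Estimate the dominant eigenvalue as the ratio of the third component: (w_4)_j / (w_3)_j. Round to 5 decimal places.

λ ≈ 5.25405

w1 = Dv₀ = (3·1 + 2·0 + 6·0; 2·1 + (-3)·0 + 4·0; 6·1 + 4·0 + (-1)·0) = (3, 2, 6)
w2 = Dw1 = (3·3 + 2·2 + 6·6; 2·3 + (-3)·2 + 4·6; 6·3 + 4·2 + (-1)·6) = (49, 24, 20)
w3 = Dw2 = (315, 106, 370)
w4 = Dw3 = (3377, 1792, 1944)
Ratio at component: 1944 / 370 = 5.25405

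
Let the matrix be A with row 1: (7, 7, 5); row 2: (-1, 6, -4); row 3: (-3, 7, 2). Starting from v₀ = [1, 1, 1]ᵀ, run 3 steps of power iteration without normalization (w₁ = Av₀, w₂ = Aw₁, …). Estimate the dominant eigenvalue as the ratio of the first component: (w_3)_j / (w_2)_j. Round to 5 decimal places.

w1 = Av₀ = (19, 1, 6)
w2 = Aw1 = (170, -37, -38)
w3 = Aw2 = (741, -240, -845)
Ratio at component: 741 / 170 = 4.35882

λ ≈ 4.35882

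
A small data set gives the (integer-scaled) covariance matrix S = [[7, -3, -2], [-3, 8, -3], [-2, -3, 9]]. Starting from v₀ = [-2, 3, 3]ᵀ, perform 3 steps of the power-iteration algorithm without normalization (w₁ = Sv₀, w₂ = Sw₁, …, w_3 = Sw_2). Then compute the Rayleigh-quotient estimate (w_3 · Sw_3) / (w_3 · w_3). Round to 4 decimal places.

w1 = Sv₀ = (7·(-2) + (-3)·3 + (-2)·3; (-3)·(-2) + 8·3 + (-3)·3; (-2)·(-2) + (-3)·3 + 9·3) = (-29, 21, 22)
w2 = Sw1 = (7·(-29) + (-3)·21 + (-2)·22; (-3)·(-29) + 8·21 + (-3)·22; (-2)·(-29) + (-3)·21 + 9·22) = (-310, 189, 193)
w3 = Sw2 = (-3123, 1863, 1790)
Sw3 = (-31030, 18903, 16767)
w3·Sw3 = (-3123)·(-31030) + 1863·18903 + 1790·16767 = 162135909; w3·w3 = (-3123)·(-3123) + 1863·1863 + 1790·1790 = 16427998
λ ≈ 162135909/16427998 = 9.8695

9.8695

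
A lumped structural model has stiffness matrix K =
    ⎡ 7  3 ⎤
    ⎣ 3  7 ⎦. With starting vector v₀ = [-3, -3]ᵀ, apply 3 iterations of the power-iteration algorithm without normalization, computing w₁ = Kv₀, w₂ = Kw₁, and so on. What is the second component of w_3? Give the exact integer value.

-3000

w1 = Kv₀ = (7·(-3) + 3·(-3); 3·(-3) + 7·(-3)) = (-30, -30)
w2 = Kw1 = (7·(-30) + 3·(-30); 3·(-30) + 7·(-30)) = (-300, -300)
w3 = Kw2 = (-3000, -3000)
The requested component of w3 is -3000.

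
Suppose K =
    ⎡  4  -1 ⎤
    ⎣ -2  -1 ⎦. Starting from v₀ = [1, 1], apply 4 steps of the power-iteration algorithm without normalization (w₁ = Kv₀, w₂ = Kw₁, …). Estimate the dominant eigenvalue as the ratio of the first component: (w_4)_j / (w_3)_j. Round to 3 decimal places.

4.429

w1 = Kv₀ = (4·1 + (-1)·1; (-2)·1 + (-1)·1) = (3, -3)
w2 = Kw1 = (4·3 + (-1)·(-3); (-2)·3 + (-1)·(-3)) = (15, -3)
w3 = Kw2 = (63, -27)
w4 = Kw3 = (279, -99)
Ratio at component: 279 / 63 = 4.429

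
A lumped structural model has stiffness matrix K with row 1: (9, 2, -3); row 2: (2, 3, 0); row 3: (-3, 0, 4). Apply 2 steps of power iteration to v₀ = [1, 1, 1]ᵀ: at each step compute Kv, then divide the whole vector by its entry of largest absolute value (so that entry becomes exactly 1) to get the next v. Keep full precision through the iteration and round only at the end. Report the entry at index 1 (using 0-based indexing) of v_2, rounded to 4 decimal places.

0.3924

Kv0 = (8.00000, 5.00000, 1.00000); divide by 8.00000 → v1 = (1.00000, 0.62500, 0.12500)
Kv1 = (9.87500, 3.87500, -2.50000); divide by 9.87500 → v2 = (1.00000, 0.39241, -0.25316)
Requested entry of v2: 31/79 = 0.3924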